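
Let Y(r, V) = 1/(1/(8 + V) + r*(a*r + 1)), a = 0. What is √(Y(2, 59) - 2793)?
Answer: 2*I*√1413705/45 ≈ 52.844*I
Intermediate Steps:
Y(r, V) = 1/(r + 1/(8 + V)) (Y(r, V) = 1/(1/(8 + V) + r*(0*r + 1)) = 1/(1/(8 + V) + r*(0 + 1)) = 1/(1/(8 + V) + r*1) = 1/(1/(8 + V) + r) = 1/(r + 1/(8 + V)))
√(Y(2, 59) - 2793) = √((8 + 59)/(1 + 8*2 + 59*2) - 2793) = √(67/(1 + 16 + 118) - 2793) = √(67/135 - 2793) = √(-376988/135) = 2*I*√1413705/45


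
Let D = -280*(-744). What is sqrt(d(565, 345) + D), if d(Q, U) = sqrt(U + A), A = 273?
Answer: sqrt(208320 + sqrt(618)) ≈ 456.45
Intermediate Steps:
d(Q, U) = sqrt(273 + U) (d(Q, U) = sqrt(U + 273) = sqrt(273 + U))
D = 208320
sqrt(d(565, 345) + D) = sqrt(sqrt(273 + 345) + 208320) = sqrt(sqrt(618) + 208320) = sqrt(208320 + sqrt(618))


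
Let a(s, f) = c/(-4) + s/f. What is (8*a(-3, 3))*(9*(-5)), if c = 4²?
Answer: 1800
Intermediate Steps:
c = 16
a(s, f) = -4 + s/f (a(s, f) = 16/(-4) + s/f = 16*(-¼) + s/f = -4 + s/f)
(8*a(-3, 3))*(9*(-5)) = (8*(-4 - 3/3))*(9*(-5)) = (8*(-4 - 3*⅓))*(-45) = (8*(-4 - 1))*(-45) = (8*(-5))*(-45) = -40*(-45) = 1800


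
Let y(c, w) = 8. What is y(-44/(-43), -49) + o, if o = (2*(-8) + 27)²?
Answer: 129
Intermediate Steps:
o = 121 (o = (-16 + 27)² = 11² = 121)
y(-44/(-43), -49) + o = 8 + 121 = 129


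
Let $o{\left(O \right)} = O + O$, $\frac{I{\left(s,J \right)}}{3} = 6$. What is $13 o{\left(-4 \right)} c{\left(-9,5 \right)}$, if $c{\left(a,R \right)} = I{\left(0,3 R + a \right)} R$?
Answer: $-9360$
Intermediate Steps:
$I{\left(s,J \right)} = 18$ ($I{\left(s,J \right)} = 3 \cdot 6 = 18$)
$c{\left(a,R \right)} = 18 R$
$o{\left(O \right)} = 2 O$
$13 o{\left(-4 \right)} c{\left(-9,5 \right)} = 13 \cdot 2 \left(-4\right) 18 \cdot 5 = 13 \left(-8\right) 90 = \left(-104\right) 90 = -9360$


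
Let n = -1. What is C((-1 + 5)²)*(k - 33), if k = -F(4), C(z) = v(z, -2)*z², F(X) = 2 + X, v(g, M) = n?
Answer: 9984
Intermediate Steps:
v(g, M) = -1
C(z) = -z²
k = -6 (k = -(2 + 4) = -1*6 = -6)
C((-1 + 5)²)*(k - 33) = (-((-1 + 5)²)²)*(-6 - 33) = -(4²)²*(-39) = -1*16²*(-39) = -1*256*(-39) = -256*(-39) = 9984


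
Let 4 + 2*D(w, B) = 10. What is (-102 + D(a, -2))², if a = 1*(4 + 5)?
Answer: 9801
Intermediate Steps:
a = 9 (a = 1*9 = 9)
D(w, B) = 3 (D(w, B) = -2 + (½)*10 = -2 + 5 = 3)
(-102 + D(a, -2))² = (-102 + 3)² = (-99)² = 9801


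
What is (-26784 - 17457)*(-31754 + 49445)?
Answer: -782667531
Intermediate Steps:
(-26784 - 17457)*(-31754 + 49445) = -44241*17691 = -782667531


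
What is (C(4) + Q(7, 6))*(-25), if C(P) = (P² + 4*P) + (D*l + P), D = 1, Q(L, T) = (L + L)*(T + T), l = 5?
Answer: -5225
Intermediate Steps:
Q(L, T) = 4*L*T (Q(L, T) = (2*L)*(2*T) = 4*L*T)
C(P) = 5 + P² + 5*P (C(P) = (P² + 4*P) + (1*5 + P) = (P² + 4*P) + (5 + P) = 5 + P² + 5*P)
(C(4) + Q(7, 6))*(-25) = ((5 + 4² + 5*4) + 4*7*6)*(-25) = ((5 + 16 + 20) + 168)*(-25) = (41 + 168)*(-25) = 209*(-25) = -5225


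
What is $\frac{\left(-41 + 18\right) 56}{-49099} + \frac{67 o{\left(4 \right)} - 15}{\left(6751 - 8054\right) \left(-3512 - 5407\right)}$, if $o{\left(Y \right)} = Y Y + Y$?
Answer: $\frac{15033492791}{570601917243} \approx 0.026347$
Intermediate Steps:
$o{\left(Y \right)} = Y + Y^{2}$ ($o{\left(Y \right)} = Y^{2} + Y = Y + Y^{2}$)
$\frac{\left(-41 + 18\right) 56}{-49099} + \frac{67 o{\left(4 \right)} - 15}{\left(6751 - 8054\right) \left(-3512 - 5407\right)} = \frac{\left(-41 + 18\right) 56}{-49099} + \frac{67 \cdot 4 \left(1 + 4\right) - 15}{\left(6751 - 8054\right) \left(-3512 - 5407\right)} = \left(-23\right) 56 \left(- \frac{1}{49099}\right) + \frac{67 \cdot 4 \cdot 5 - 15}{\left(-1303\right) \left(-8919\right)} = \left(-1288\right) \left(- \frac{1}{49099}\right) + \frac{67 \cdot 20 - 15}{11621457} = \frac{1288}{49099} + \left(1340 - 15\right) \frac{1}{11621457} = \frac{1288}{49099} + 1325 \cdot \frac{1}{11621457} = \frac{1288}{49099} + \frac{1325}{11621457} = \frac{15033492791}{570601917243}$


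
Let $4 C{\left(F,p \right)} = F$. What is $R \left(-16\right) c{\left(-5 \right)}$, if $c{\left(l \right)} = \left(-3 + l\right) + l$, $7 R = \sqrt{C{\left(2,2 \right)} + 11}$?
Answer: $\frac{104 \sqrt{46}}{7} \approx 100.77$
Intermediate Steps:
$C{\left(F,p \right)} = \frac{F}{4}$
$R = \frac{\sqrt{46}}{14}$ ($R = \frac{\sqrt{\frac{1}{4} \cdot 2 + 11}}{7} = \frac{\sqrt{\frac{1}{2} + 11}}{7} = \frac{\sqrt{\frac{23}{2}}}{7} = \frac{\frac{1}{2} \sqrt{46}}{7} = \frac{\sqrt{46}}{14} \approx 0.48445$)
$c{\left(l \right)} = -3 + 2 l$
$R \left(-16\right) c{\left(-5 \right)} = \frac{\sqrt{46}}{14} \left(-16\right) \left(-3 + 2 \left(-5\right)\right) = - \frac{8 \sqrt{46}}{7} \left(-3 - 10\right) = - \frac{8 \sqrt{46}}{7} \left(-13\right) = \frac{104 \sqrt{46}}{7}$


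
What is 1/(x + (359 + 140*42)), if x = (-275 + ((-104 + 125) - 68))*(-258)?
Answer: 1/89315 ≈ 1.1196e-5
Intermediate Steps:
x = 83076 (x = (-275 + (21 - 68))*(-258) = (-275 - 47)*(-258) = -322*(-258) = 83076)
1/(x + (359 + 140*42)) = 1/(83076 + (359 + 140*42)) = 1/(83076 + (359 + 5880)) = 1/(83076 + 6239) = 1/89315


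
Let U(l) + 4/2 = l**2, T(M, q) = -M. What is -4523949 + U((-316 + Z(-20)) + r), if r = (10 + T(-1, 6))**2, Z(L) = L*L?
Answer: -4481926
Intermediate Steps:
Z(L) = L**2
r = 121 (r = (10 - 1*(-1))**2 = (10 + 1)**2 = 11**2 = 121)
U(l) = -2 + l**2
-4523949 + U((-316 + Z(-20)) + r) = -4523949 + (-2 + ((-316 + (-20)**2) + 121)**2) = -4523949 + (-2 + ((-316 + 400) + 121)**2) = -4523949 + (-2 + (84 + 121)**2) = -4523949 + (-2 + 205**2) = -4523949 + (-2 + 42025) = -4523949 + 42023 = -4481926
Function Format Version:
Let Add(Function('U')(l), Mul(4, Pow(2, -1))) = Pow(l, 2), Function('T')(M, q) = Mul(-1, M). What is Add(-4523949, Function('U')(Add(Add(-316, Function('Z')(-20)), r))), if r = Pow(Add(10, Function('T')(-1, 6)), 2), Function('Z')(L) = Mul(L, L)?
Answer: -4481926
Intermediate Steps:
Function('Z')(L) = Pow(L, 2)
r = 121 (r = Pow(Add(10, Mul(-1, -1)), 2) = Pow(Add(10, 1), 2) = Pow(11, 2) = 121)
Function('U')(l) = Add(-2, Pow(l, 2))
Add(-4523949, Function('U')(Add(Add(-316, Function('Z')(-20)), r))) = Add(-4523949, Add(-2, Pow(Add(Add(-316, Pow(-20, 2)), 121), 2))) = Add(-4523949, Add(-2, Pow(Add(Add(-316, 400), 121), 2))) = Add(-4523949, Add(-2, Pow(Add(84, 121), 2))) = Add(-4523949, Add(-2, Pow(205, 2))) = Add(-4523949, Add(-2, 42025)) = Add(-4523949, 42023) = -4481926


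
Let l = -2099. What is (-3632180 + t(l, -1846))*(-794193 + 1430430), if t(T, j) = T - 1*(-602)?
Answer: -2311879753449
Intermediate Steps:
t(T, j) = 602 + T (t(T, j) = T + 602 = 602 + T)
(-3632180 + t(l, -1846))*(-794193 + 1430430) = (-3632180 + (602 - 2099))*(-794193 + 1430430) = (-3632180 - 1497)*636237 = -3633677*636237 = -2311879753449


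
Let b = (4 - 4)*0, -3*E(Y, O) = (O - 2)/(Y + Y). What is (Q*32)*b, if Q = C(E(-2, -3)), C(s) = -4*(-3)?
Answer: 0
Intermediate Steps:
E(Y, O) = -(-2 + O)/(6*Y) (E(Y, O) = -(O - 2)/(3*(Y + Y)) = -(-2 + O)/(3*(2*Y)) = -(-2 + O)*1/(2*Y)/3 = -(-2 + O)/(6*Y))
C(s) = 12
Q = 12
b = 0 (b = 0*0 = 0)
(Q*32)*b = (12*32)*0 = 384*0 = 0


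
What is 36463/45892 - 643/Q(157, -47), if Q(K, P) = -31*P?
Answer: 3374005/9552092 ≈ 0.35322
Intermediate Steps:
36463/45892 - 643/Q(157, -47) = 36463/45892 - 643/((-31*(-47))) = 36463*(1/45892) - 643/1457 = 5209/6556 - 643*1/1457 = 5209/6556 - 643/1457 = 3374005/9552092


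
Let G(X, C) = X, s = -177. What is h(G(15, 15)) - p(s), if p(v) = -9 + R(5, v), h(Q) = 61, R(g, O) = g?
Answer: 65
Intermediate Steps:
p(v) = -4 (p(v) = -9 + 5 = -4)
h(G(15, 15)) - p(s) = 61 - 1*(-4) = 61 + 4 = 65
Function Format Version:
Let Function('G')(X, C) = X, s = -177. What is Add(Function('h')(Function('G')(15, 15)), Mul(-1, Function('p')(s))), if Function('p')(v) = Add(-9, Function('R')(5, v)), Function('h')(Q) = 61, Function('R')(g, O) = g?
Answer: 65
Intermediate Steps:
Function('p')(v) = -4 (Function('p')(v) = Add(-9, 5) = -4)
Add(Function('h')(Function('G')(15, 15)), Mul(-1, Function('p')(s))) = Add(61, Mul(-1, -4)) = Add(61, 4) = 65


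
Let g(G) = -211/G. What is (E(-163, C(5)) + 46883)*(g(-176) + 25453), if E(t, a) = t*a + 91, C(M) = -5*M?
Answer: 228696406011/176 ≈ 1.2994e+9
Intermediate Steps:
E(t, a) = 91 + a*t (E(t, a) = a*t + 91 = 91 + a*t)
(E(-163, C(5)) + 46883)*(g(-176) + 25453) = ((91 - 5*5*(-163)) + 46883)*(-211/(-176) + 25453) = ((91 - 25*(-163)) + 46883)*(-211*(-1/176) + 25453) = ((91 + 4075) + 46883)*(211/176 + 25453) = (4166 + 46883)*(4479939/176) = 51049*(4479939/176) = 228696406011/176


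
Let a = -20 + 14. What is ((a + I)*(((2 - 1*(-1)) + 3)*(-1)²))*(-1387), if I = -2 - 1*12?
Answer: 166440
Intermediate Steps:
I = -14 (I = -2 - 12 = -14)
a = -6
((a + I)*(((2 - 1*(-1)) + 3)*(-1)²))*(-1387) = ((-6 - 14)*(((2 - 1*(-1)) + 3)*(-1)²))*(-1387) = -20*((2 + 1) + 3)*(-1387) = -20*(3 + 3)*(-1387) = -120*(-1387) = 166440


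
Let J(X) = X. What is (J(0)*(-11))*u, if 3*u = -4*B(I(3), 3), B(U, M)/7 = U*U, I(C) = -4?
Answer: 0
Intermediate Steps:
B(U, M) = 7*U² (B(U, M) = 7*(U*U) = 7*U²)
u = -448/3 (u = (-28*(-4)²)/3 = (-28*16)/3 = (-4*112)/3 = (⅓)*(-448) = -448/3 ≈ -149.33)
(J(0)*(-11))*u = (0*(-11))*(-448/3) = 0*(-448/3) = 0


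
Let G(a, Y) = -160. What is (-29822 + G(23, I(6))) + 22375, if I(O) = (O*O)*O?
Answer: -7607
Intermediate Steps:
I(O) = O³ (I(O) = O²*O = O³)
(-29822 + G(23, I(6))) + 22375 = (-29822 - 160) + 22375 = -29982 + 22375 = -7607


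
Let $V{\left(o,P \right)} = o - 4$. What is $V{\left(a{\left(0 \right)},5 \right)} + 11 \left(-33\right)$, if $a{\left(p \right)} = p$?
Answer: $-367$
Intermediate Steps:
$V{\left(o,P \right)} = -4 + o$
$V{\left(a{\left(0 \right)},5 \right)} + 11 \left(-33\right) = \left(-4 + 0\right) + 11 \left(-33\right) = -4 - 363 = -367$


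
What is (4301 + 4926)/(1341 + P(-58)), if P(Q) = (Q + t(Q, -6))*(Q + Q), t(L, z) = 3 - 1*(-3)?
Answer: 9227/7373 ≈ 1.2515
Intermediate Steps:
t(L, z) = 6 (t(L, z) = 3 + 3 = 6)
P(Q) = 2*Q*(6 + Q) (P(Q) = (Q + 6)*(Q + Q) = (6 + Q)*(2*Q) = 2*Q*(6 + Q))
(4301 + 4926)/(1341 + P(-58)) = (4301 + 4926)/(1341 + 2*(-58)*(6 - 58)) = 9227/(1341 + 2*(-58)*(-52)) = 9227/(1341 + 6032) = 9227/7373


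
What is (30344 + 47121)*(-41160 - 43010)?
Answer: -6520229050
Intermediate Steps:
(30344 + 47121)*(-41160 - 43010) = 77465*(-84170) = -6520229050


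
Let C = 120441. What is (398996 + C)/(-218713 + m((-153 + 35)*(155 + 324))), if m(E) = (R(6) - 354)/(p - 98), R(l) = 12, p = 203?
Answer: -18180295/7655069 ≈ -2.3749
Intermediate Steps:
m(E) = -114/35 (m(E) = (12 - 354)/(203 - 98) = -342/105 = -342*1/105 = -114/35)
(398996 + C)/(-218713 + m((-153 + 35)*(155 + 324))) = (398996 + 120441)/(-218713 - 114/35) = 519437/(-7655069/35) = 519437*(-35/7655069) = -18180295/7655069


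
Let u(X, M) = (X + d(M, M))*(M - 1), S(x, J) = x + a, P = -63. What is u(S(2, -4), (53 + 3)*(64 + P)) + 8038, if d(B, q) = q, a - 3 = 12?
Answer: 12053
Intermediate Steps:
a = 15 (a = 3 + 12 = 15)
S(x, J) = 15 + x (S(x, J) = x + 15 = 15 + x)
u(X, M) = (-1 + M)*(M + X) (u(X, M) = (X + M)*(M - 1) = (M + X)*(-1 + M) = (-1 + M)*(M + X))
u(S(2, -4), (53 + 3)*(64 + P)) + 8038 = (((53 + 3)*(64 - 63))**2 - (53 + 3)*(64 - 63) - (15 + 2) + ((53 + 3)*(64 - 63))*(15 + 2)) + 8038 = ((56*1)**2 - 56 - 1*17 + (56*1)*17) + 8038 = (56**2 - 1*56 - 17 + 56*17) + 8038 = (3136 - 56 - 17 + 952) + 8038 = 4015 + 8038 = 12053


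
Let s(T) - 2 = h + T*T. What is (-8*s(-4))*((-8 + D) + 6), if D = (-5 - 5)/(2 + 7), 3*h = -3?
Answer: 3808/9 ≈ 423.11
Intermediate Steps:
h = -1 (h = (1/3)*(-3) = -1)
D = -10/9 ≈ -1.1111
s(T) = 1 + T**2 (s(T) = 2 + (-1 + T*T) = 2 + (-1 + T**2) = 1 + T**2)
(-8*s(-4))*((-8 + D) + 6) = (-8*(1 + (-4)**2))*((-8 - 10/9) + 6) = (-8*(1 + 16))*(-82/9 + 6) = -8*17*(-28/9) = -136*(-28/9) = 3808/9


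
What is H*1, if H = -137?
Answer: -137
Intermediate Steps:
H*1 = -137*1 = -137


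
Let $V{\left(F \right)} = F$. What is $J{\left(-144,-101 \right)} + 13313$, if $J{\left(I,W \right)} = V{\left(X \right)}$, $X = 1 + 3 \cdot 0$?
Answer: $13314$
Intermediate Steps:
$X = 1$ ($X = 1 + 0 = 1$)
$J{\left(I,W \right)} = 1$
$J{\left(-144,-101 \right)} + 13313 = 1 + 13313 = 13314$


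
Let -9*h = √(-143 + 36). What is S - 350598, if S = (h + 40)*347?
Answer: -336718 - 347*I*√107/9 ≈ -3.3672e+5 - 398.82*I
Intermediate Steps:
h = -I*√107/9 (h = -√(-143 + 36)/9 = -I*√107/9 ≈ -1.1493*I)
S = 13880 - 347*I*√107/9 (S = (-I*√107/9 + 40)*347 = (40 - I*√107/9)*347 = 13880 - 347*I*√107/9 ≈ 13880.0 - 398.82*I)
S - 350598 = (13880 - 347*I*√107/9) - 350598 = -336718 - 347*I*√107/9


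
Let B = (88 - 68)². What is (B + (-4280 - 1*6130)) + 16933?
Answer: 6923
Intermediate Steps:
B = 400 (B = 20² = 400)
(B + (-4280 - 1*6130)) + 16933 = (400 + (-4280 - 1*6130)) + 16933 = (400 + (-4280 - 6130)) + 16933 = (400 - 10410) + 16933 = -10010 + 16933 = 6923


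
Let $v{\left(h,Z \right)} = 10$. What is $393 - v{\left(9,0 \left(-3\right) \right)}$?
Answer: $383$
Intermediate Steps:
$393 - v{\left(9,0 \left(-3\right) \right)} = 393 - 10 = 383$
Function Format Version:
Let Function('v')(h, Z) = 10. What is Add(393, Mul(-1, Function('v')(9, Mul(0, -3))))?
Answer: 383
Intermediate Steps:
Add(393, Mul(-1, Function('v')(9, Mul(0, -3)))) = Add(393, Mul(-1, 10)) = Add(393, -10) = 383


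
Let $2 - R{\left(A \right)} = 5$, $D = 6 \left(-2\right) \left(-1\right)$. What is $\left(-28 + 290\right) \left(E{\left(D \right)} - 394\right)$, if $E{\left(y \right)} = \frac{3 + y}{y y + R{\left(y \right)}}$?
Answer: $- \frac{4850406}{47} \approx -1.032 \cdot 10^{5}$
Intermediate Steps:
$D = 12$ ($D = \left(-12\right) \left(-1\right) = 12$)
$R{\left(A \right)} = -3$ ($R{\left(A \right)} = 2 - 5 = -3$)
$E{\left(y \right)} = \frac{3 + y}{-3 + y^{2}}$ ($E{\left(y \right)} = \frac{3 + y}{y y - 3} = \frac{3 + y}{y^{2} - 3} = \frac{3 + y}{-3 + y^{2}}$)
$\left(-28 + 290\right) \left(E{\left(D \right)} - 394\right) = \left(-28 + 290\right) \left(\frac{3 + 12}{-3 + 12^{2}} - 394\right) = 262 \left(\frac{1}{-3 + 144} \cdot 15 - 394\right) = 262 \left(\frac{1}{141} \cdot 15 - 394\right) = 262 \left(\frac{5}{47} - 394\right) = 262 \left(- \frac{18513}{47}\right) = - \frac{4850406}{47}$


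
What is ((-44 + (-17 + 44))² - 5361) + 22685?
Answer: 17613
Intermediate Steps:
((-44 + (-17 + 44))² - 5361) + 22685 = ((-44 + 27)² - 5361) + 22685 = ((-17)² - 5361) + 22685 = (289 - 5361) + 22685 = -5072 + 22685 = 17613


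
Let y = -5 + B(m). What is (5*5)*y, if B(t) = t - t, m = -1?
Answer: -125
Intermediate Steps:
B(t) = 0
y = -5 (y = -5 + 0 = -5)
(5*5)*y = (5*5)*(-5) = 25*(-5) = -125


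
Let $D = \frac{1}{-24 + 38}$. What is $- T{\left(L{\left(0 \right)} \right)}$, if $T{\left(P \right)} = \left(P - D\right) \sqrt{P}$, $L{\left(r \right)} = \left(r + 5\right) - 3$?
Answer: $- \frac{27 \sqrt{2}}{14} \approx -2.7274$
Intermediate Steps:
$D = \frac{1}{14} \approx 0.071429$
$L{\left(r \right)} = 2 + r$ ($L{\left(r \right)} = \left(5 + r\right) - 3 = 2 + r$)
$T{\left(P \right)} = \sqrt{P} \left(- \frac{1}{14} + P\right)$ ($T{\left(P \right)} = \left(P - \frac{1}{14}\right) \sqrt{P} = \left(- \frac{1}{14} + P\right) \sqrt{P} = \sqrt{P} \left(- \frac{1}{14} + P\right)$)
$- T{\left(L{\left(0 \right)} \right)} = - \sqrt{2 + 0} \left(- \frac{1}{14} + \left(2 + 0\right)\right) = - \sqrt{2} \left(- \frac{1}{14} + 2\right) = - \frac{\sqrt{2} \cdot 27}{14} = - \frac{27 \sqrt{2}}{14}$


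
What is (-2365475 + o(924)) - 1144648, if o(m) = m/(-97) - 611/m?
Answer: -314606217287/89628 ≈ -3.5101e+6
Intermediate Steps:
o(m) = -611/m - m/97 (o(m) = m*(-1/97) - 611/m = -m/97 - 611/m = -611/m - m/97)
(-2365475 + o(924)) - 1144648 = (-2365475 + (-611/924 - 1/97*924)) - 1144648 = (-2365475 + (-611*1/924 - 924/97)) - 1144648 = (-2365475 + (-611/924 - 924/97)) - 1144648 = (-2365475 - 913043/89628) - 1144648 = -212013706343/89628 - 1144648 = -314606217287/89628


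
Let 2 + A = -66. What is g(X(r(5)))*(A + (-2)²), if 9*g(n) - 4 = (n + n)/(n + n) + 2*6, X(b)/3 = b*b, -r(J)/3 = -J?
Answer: -1088/9 ≈ -120.89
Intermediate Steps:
r(J) = 3*J (r(J) = -(-3)*J = 3*J)
X(b) = 3*b² (X(b) = 3*(b*b) = 3*b²)
g(n) = 17/9 (g(n) = 4/9 + ((n + n)/(n + n) + 2*6)/9 = 4/9 + ((2*n)/((2*n)) + 12)/9 = 4/9 + ((2*n)*(1/(2*n)) + 12)/9 = 4/9 + (1 + 12)/9 = 4/9 + (⅑)*13 = 4/9 + 13/9 = 17/9)
A = -68 (A = -2 - 66 = -68)
g(X(r(5)))*(A + (-2)²) = 17*(-68 + (-2)²)/9 = 17*(-68 + 4)/9 = (17/9)*(-64) = -1088/9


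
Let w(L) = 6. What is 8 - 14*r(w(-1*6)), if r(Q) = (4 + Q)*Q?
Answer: -832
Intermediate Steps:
r(Q) = Q*(4 + Q)
8 - 14*r(w(-1*6)) = 8 - 84*(4 + 6) = 8 - 84*10 = 8 - 14*60 = 8 - 840 = -832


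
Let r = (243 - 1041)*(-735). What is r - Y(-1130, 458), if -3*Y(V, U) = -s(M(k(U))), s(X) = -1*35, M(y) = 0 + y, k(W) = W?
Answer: 1759625/3 ≈ 5.8654e+5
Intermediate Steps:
r = 586530 (r = -798*(-735) = 586530)
M(y) = y
s(X) = -35
Y(V, U) = -35/3 (Y(V, U) = -(-1)*(-35)/3 = -⅓*35 = -35/3)
r - Y(-1130, 458) = 586530 - 1*(-35/3) = 586530 + 35/3 = 1759625/3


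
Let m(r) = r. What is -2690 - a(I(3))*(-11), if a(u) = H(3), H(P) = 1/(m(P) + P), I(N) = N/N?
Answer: -16129/6 ≈ -2688.2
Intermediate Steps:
I(N) = 1
H(P) = 1/(2*P) (H(P) = 1/(P + P) = 1/(2*P))
a(u) = 1/6 (a(u) = (1/2)/3 = (1/2)*(1/3) = 1/6)
-2690 - a(I(3))*(-11) = -2690 - 1*1/6*(-11) = -2690 - 1/6*(-11) = -2690 + 11/6 = -16129/6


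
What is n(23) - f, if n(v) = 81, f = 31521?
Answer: -31440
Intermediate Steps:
n(23) - f = 81 - 1*31521 = 81 - 31521 = -31440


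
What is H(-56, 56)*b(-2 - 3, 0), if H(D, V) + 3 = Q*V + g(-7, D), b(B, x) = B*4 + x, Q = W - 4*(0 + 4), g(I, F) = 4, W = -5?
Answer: 23500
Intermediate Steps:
Q = -21 (Q = -5 - 4*(0 + 4) = -5 - 4*4 = -5 - 16 = -21)
b(B, x) = x + 4*B (b(B, x) = 4*B + x = x + 4*B)
H(D, V) = 1 - 21*V (H(D, V) = -3 + (-21*V + 4) = -3 + (4 - 21*V) = 1 - 21*V)
H(-56, 56)*b(-2 - 3, 0) = (1 - 21*56)*(0 + 4*(-2 - 3)) = (1 - 1176)*(0 + 4*(-5)) = -1175*(0 - 20) = -1175*(-20) = 23500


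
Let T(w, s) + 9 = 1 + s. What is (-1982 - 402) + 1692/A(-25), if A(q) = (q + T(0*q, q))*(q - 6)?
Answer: -2142370/899 ≈ -2383.1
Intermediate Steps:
T(w, s) = -8 + s (T(w, s) = -9 + (1 + s) = -8 + s)
A(q) = (-8 + 2*q)*(-6 + q) (A(q) = (q + (-8 + q))*(q - 6) = (-8 + 2*q)*(-6 + q))
(-1982 - 402) + 1692/A(-25) = (-1982 - 402) + 1692/(48 - 20*(-25) + 2*(-25)**2) = -2384 + 1692/(48 + 500 + 2*625) = -2384 + 1692/(48 + 500 + 1250) = -2384 + 1692/1798 = -2384 + 1692*(1/1798) = -2384 + 846/899 = -2142370/899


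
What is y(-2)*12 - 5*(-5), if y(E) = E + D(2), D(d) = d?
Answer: 25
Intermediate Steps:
y(E) = 2 + E (y(E) = E + 2 = 2 + E)
y(-2)*12 - 5*(-5) = (2 - 2)*12 - 5*(-5) = 0*12 + 25 = 0 + 25 = 25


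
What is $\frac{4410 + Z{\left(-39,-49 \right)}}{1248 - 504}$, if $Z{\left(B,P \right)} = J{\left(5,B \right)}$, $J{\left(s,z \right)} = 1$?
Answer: $\frac{4411}{744} \approx 5.9288$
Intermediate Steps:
$Z{\left(B,P \right)} = 1$
$\frac{4410 + Z{\left(-39,-49 \right)}}{1248 - 504} = \frac{4410 + 1}{1248 - 504} = \frac{4411}{744}$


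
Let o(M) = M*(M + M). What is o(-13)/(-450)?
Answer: -169/225 ≈ -0.75111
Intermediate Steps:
o(M) = 2*M² (o(M) = M*(2*M) = 2*M²)
o(-13)/(-450) = (2*(-13)²)/(-450) = (2*169)*(-1/450) = 338*(-1/450) = -169/225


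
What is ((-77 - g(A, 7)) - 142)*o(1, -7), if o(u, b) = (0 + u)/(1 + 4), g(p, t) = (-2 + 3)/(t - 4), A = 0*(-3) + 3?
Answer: -658/15 ≈ -43.867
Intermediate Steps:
A = 3 (A = 0 + 3 = 3)
g(p, t) = 1/(-4 + t)
o(u, b) = u/5
((-77 - g(A, 7)) - 142)*o(1, -7) = ((-77 - 1/(-4 + 7)) - 142)*((1/5)*1) = ((-77 - 1/3) - 142)*(1/5) = (-232/3 - 142)*(1/5) = -658/3*1/5 = -658/15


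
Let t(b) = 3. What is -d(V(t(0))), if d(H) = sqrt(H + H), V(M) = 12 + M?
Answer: -sqrt(30) ≈ -5.4772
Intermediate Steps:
d(H) = sqrt(2)*sqrt(H) (d(H) = sqrt(2*H) = sqrt(2)*sqrt(H))
-d(V(t(0))) = -sqrt(2)*sqrt(12 + 3) = -sqrt(2)*sqrt(15) = -sqrt(30)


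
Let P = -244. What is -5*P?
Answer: 1220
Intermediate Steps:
-5*P = -5*(-244) = 1220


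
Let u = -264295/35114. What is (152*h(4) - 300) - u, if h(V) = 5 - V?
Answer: -4932577/35114 ≈ -140.47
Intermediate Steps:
u = -264295/35114 (u = -264295*1/35114 = -264295/35114 ≈ -7.5268)
(152*h(4) - 300) - u = (152*(5 - 1*4) - 300) - 1*(-264295/35114) = (152*(5 - 4) - 300) + 264295/35114 = (152*1 - 300) + 264295/35114 = (152 - 300) + 264295/35114 = -148 + 264295/35114 = -4932577/35114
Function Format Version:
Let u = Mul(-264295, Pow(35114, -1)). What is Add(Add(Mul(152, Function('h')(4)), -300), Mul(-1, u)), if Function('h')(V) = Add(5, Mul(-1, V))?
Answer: Rational(-4932577, 35114) ≈ -140.47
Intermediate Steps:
u = Rational(-264295, 35114) (u = Mul(-264295, Rational(1, 35114)) = Rational(-264295, 35114) ≈ -7.5268)
Add(Add(Mul(152, Function('h')(4)), -300), Mul(-1, u)) = Add(Add(Mul(152, Add(5, Mul(-1, 4))), -300), Mul(-1, Rational(-264295, 35114))) = Add(Add(Mul(152, Add(5, -4)), -300), Rational(264295, 35114)) = Add(Add(Mul(152, 1), -300), Rational(264295, 35114)) = Add(Add(152, -300), Rational(264295, 35114)) = Add(-148, Rational(264295, 35114)) = Rational(-4932577, 35114)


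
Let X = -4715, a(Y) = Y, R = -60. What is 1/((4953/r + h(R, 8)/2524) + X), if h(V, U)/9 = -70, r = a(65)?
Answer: -6310/29272403 ≈ -0.00021556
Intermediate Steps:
r = 65
h(V, U) = -630 (h(V, U) = 9*(-70) = -630)
1/((4953/r + h(R, 8)/2524) + X) = 1/((4953/65 - 630/2524) - 4715) = 1/((4953*(1/65) - 630*1/2524) - 4715) = 1/((381/5 - 315/1262) - 4715) = 1/(479247/6310 - 4715) = 1/(-29272403/6310) = -6310/29272403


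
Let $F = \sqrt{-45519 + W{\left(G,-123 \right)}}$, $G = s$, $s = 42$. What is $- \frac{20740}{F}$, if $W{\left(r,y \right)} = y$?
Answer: $\frac{10370 i \sqrt{45642}}{22821} \approx 97.079 i$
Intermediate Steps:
$G = 42$
$F = i \sqrt{45642}$ ($F = \sqrt{-45519 - 123} = \sqrt{-45642} = i \sqrt{45642} \approx 213.64 i$)
$- \frac{20740}{F} = - \frac{20740}{i \sqrt{45642}} = - 20740 \left(- \frac{i \sqrt{45642}}{45642}\right) = \frac{10370 i \sqrt{45642}}{22821}$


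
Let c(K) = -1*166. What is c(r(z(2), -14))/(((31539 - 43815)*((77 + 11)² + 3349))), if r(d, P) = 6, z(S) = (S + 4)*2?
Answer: 83/68088834 ≈ 1.2190e-6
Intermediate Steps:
z(S) = 8 + 2*S (z(S) = (4 + S)*2 = 8 + 2*S)
c(K) = -166
c(r(z(2), -14))/(((31539 - 43815)*((77 + 11)² + 3349))) = -166*1/((31539 - 43815)*((77 + 11)² + 3349)) = -166*(-1/(12276*(88² + 3349))) = -166*(-1/(12276*(7744 + 3349))) = -166/((-12276*11093)) = -166/(-136177668) = -166*(-1/136177668) = 83/68088834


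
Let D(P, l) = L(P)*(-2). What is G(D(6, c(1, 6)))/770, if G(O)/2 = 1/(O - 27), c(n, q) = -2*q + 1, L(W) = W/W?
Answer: -1/11165 ≈ -8.9566e-5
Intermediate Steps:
L(W) = 1
c(n, q) = 1 - 2*q
D(P, l) = -2 (D(P, l) = 1*(-2) = -2)
G(O) = 2/(-27 + O) (G(O) = 2/(O - 27) = 2/(-27 + O))
G(D(6, c(1, 6)))/770 = (2/(-27 - 2))/770 = (2/(-29))*(1/770) = (2*(-1/29))*(1/770) = -2/29*1/770 = -1/11165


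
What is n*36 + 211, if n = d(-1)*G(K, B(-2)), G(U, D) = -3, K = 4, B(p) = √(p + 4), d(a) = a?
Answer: 319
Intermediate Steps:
B(p) = √(4 + p)
n = 3 (n = -1*(-3) = 3)
n*36 + 211 = 3*36 + 211 = 108 + 211 = 319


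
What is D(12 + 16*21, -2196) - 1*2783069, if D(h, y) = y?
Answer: -2785265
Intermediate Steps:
D(12 + 16*21, -2196) - 1*2783069 = -2196 - 1*2783069 = -2196 - 2783069 = -2785265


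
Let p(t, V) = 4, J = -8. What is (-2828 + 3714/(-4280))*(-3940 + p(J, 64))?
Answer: 5956916568/535 ≈ 1.1134e+7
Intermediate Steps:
(-2828 + 3714/(-4280))*(-3940 + p(J, 64)) = (-2828 + 3714/(-4280))*(-3940 + 4) = (-2828 + 3714*(-1/4280))*(-3936) = (-2828 - 1857/2140)*(-3936) = -6053777/2140*(-3936) = 5956916568/535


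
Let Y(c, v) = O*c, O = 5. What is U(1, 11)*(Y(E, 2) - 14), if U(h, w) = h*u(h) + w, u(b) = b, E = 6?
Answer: 192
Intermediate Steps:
Y(c, v) = 5*c
U(h, w) = w + h² (U(h, w) = h*h + w = h² + w = w + h²)
U(1, 11)*(Y(E, 2) - 14) = (11 + 1²)*(5*6 - 14) = (11 + 1)*(30 - 14) = 12*16 = 192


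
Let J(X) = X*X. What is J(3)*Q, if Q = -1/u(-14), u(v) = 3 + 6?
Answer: -1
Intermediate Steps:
J(X) = X²
u(v) = 9
Q = -⅑ (Q = -1/9 = -1*⅑ = -⅑ ≈ -0.11111)
J(3)*Q = 3²*(-⅑) = 9*(-⅑) = -1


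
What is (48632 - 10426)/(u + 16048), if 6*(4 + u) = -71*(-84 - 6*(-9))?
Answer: 38206/16399 ≈ 2.3298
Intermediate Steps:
u = 351 (u = -4 + (-71*(-84 - 6*(-9)))/6 = -4 + (-71*(-84 + 54))/6 = -4 + (-71*(-30))/6 = -4 + (⅙)*2130 = -4 + 355 = 351)
(48632 - 10426)/(u + 16048) = (48632 - 10426)/(351 + 16048) = 38206/16399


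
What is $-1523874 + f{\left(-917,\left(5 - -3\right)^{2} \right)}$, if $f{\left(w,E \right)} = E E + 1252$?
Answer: $-1518526$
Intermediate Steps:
$f{\left(w,E \right)} = 1252 + E^{2}$ ($f{\left(w,E \right)} = E^{2} + 1252 = 1252 + E^{2}$)
$-1523874 + f{\left(-917,\left(5 - -3\right)^{2} \right)} = -1523874 + \left(1252 + \left(\left(5 - -3\right)^{2}\right)^{2}\right) = -1523874 + \left(1252 + \left(\left(5 + \left(-1 + 4\right)\right)^{2}\right)^{2}\right) = -1523874 + \left(1252 + \left(\left(5 + 3\right)^{2}\right)^{2}\right) = -1523874 + \left(1252 + \left(8^{2}\right)^{2}\right) = -1523874 + \left(1252 + 64^{2}\right) = -1523874 + \left(1252 + 4096\right) = -1523874 + 5348 = -1518526$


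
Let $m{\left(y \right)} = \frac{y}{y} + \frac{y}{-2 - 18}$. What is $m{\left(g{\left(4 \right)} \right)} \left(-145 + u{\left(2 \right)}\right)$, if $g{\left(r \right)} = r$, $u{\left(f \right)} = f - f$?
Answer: $-116$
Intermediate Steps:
$u{\left(f \right)} = 0$
$m{\left(y \right)} = 1 - \frac{y}{20}$ ($m{\left(y \right)} = 1 + \frac{y}{-2 - 18} = 1 + \frac{y}{-20} = 1 + y \left(- \frac{1}{20}\right) = 1 - \frac{y}{20}$)
$m{\left(g{\left(4 \right)} \right)} \left(-145 + u{\left(2 \right)}\right) = \left(1 - \frac{1}{5}\right) \left(-145 + 0\right) = \left(1 - \frac{1}{5}\right) \left(-145\right) = \frac{4}{5} \left(-145\right) = -116$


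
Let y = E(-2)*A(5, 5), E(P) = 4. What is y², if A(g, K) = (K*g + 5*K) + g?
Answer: 48400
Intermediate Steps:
A(g, K) = g + 5*K + K*g (A(g, K) = (5*K + K*g) + g = g + 5*K + K*g)
y = 220 (y = 4*(5 + 5*5 + 5*5) = 4*(5 + 25 + 25) = 4*55 = 220)
y² = 220² = 48400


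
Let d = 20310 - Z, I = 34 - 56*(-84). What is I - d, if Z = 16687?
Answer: 1115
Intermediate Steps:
I = 4738 (I = 34 + 4704 = 4738)
d = 3623 (d = 20310 - 1*16687 = 20310 - 16687 = 3623)
I - d = 4738 - 1*3623 = 4738 - 3623 = 1115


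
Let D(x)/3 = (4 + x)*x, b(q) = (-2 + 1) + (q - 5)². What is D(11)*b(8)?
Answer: 3960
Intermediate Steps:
b(q) = -1 + (-5 + q)²
D(x) = 3*x*(4 + x) (D(x) = 3*((4 + x)*x) = 3*(x*(4 + x)) = 3*x*(4 + x))
D(11)*b(8) = (3*11*(4 + 11))*(-1 + (-5 + 8)²) = (3*11*15)*(-1 + 3²) = 495*(-1 + 9) = 495*8 = 3960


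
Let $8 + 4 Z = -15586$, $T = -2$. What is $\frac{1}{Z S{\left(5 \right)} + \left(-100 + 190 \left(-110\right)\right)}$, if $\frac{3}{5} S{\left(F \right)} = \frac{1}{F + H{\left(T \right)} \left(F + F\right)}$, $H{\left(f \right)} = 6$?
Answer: $- \frac{26}{548599} \approx -4.7393 \cdot 10^{-5}$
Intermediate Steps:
$S{\left(F \right)} = \frac{5}{39 F}$ ($S{\left(F \right)} = \frac{5}{3 \left(F + 6 \left(F + F\right)\right)} = \frac{5}{3 \left(F + 6 \cdot 2 F\right)} = \frac{5}{3 \left(F + 12 F\right)} = \frac{5}{3 \cdot 13 F} = \frac{5 \frac{1}{13 F}}{3} = \frac{5}{39 F}$)
$Z = - \frac{7797}{2}$ ($Z = -2 + \frac{1}{4} \left(-15586\right) = -2 - \frac{7793}{2} = - \frac{7797}{2} \approx -3898.5$)
$\frac{1}{Z S{\left(5 \right)} + \left(-100 + 190 \left(-110\right)\right)} = \frac{1}{- \frac{7797 \frac{5}{39 \cdot 5}}{2} + \left(-100 + 190 \left(-110\right)\right)} = \frac{1}{- \frac{7797 \cdot \frac{5}{39} \cdot \frac{1}{5}}{2} - 21000} = \frac{1}{\left(- \frac{7797}{2}\right) \frac{1}{39} - 21000} = \frac{1}{- \frac{2599}{26} - 21000} = \frac{1}{- \frac{548599}{26}} = - \frac{26}{548599}$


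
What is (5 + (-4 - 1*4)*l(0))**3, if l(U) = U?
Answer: 125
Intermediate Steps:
(5 + (-4 - 1*4)*l(0))**3 = (5 + (-4 - 1*4)*0)**3 = (5 + (-4 - 4)*0)**3 = (5 - 8*0)**3 = (5 + 0)**3 = 5**3 = 125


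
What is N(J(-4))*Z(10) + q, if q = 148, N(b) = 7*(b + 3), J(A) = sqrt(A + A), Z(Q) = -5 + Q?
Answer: 253 + 70*I*sqrt(2) ≈ 253.0 + 98.995*I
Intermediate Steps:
J(A) = sqrt(2)*sqrt(A) (J(A) = sqrt(2*A) = sqrt(2)*sqrt(A))
N(b) = 21 + 7*b (N(b) = 7*(3 + b) = 21 + 7*b)
N(J(-4))*Z(10) + q = (21 + 7*(sqrt(2)*sqrt(-4)))*(-5 + 10) + 148 = (21 + 7*(sqrt(2)*(2*I)))*5 + 148 = (21 + 7*(2*I*sqrt(2)))*5 + 148 = (21 + 14*I*sqrt(2))*5 + 148 = (105 + 70*I*sqrt(2)) + 148 = 253 + 70*I*sqrt(2)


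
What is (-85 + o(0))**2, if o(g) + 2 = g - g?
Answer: 7569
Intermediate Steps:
o(g) = -2 (o(g) = -2 + (g - g) = -2 + 0 = -2)
(-85 + o(0))**2 = (-85 - 2)**2 = (-87)**2 = 7569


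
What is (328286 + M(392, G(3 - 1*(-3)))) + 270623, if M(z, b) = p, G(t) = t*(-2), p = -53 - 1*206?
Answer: 598650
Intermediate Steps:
p = -259 (p = -53 - 206 = -259)
G(t) = -2*t
M(z, b) = -259
(328286 + M(392, G(3 - 1*(-3)))) + 270623 = (328286 - 259) + 270623 = 328027 + 270623 = 598650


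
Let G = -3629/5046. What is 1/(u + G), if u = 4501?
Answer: 5046/22708417 ≈ 0.00022221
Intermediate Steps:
G = -3629/5046 (G = -3629*1/5046 = -3629/5046 ≈ -0.71918)
1/(u + G) = 1/(4501 - 3629/5046) = 1/(22708417/5046) = 5046/22708417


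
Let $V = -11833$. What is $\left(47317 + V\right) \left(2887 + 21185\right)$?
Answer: $854170848$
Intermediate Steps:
$\left(47317 + V\right) \left(2887 + 21185\right) = \left(47317 - 11833\right) \left(2887 + 21185\right) = 35484 \cdot 24072 = 854170848$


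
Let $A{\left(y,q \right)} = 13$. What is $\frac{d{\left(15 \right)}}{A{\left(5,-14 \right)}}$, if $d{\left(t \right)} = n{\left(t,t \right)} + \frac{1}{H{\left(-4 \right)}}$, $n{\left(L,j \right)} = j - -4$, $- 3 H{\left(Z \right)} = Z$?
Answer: $\frac{79}{52} \approx 1.5192$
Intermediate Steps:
$H{\left(Z \right)} = - \frac{Z}{3}$
$n{\left(L,j \right)} = 4 + j$ ($n{\left(L,j \right)} = j + 4 = 4 + j$)
$d{\left(t \right)} = \frac{19}{4} + t$ ($d{\left(t \right)} = \left(4 + t\right) + \frac{1}{\left(- \frac{1}{3}\right) \left(-4\right)} = \left(4 + t\right) + \frac{1}{\frac{4}{3}} = \left(4 + t\right) + \frac{3}{4} = \frac{19}{4} + t$)
$\frac{d{\left(15 \right)}}{A{\left(5,-14 \right)}} = \frac{\frac{19}{4} + 15}{13} = \frac{79}{4} \cdot \frac{1}{13} = \frac{79}{52}$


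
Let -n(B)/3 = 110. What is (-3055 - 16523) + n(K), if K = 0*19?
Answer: -19908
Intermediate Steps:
K = 0
n(B) = -330 (n(B) = -3*110 = -330)
(-3055 - 16523) + n(K) = (-3055 - 16523) - 330 = -19578 - 330 = -19908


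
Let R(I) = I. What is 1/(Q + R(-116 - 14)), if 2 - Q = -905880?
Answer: 1/905752 ≈ 1.1041e-6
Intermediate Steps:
Q = 905882 (Q = 2 - 1*(-905880) = 2 + 905880 = 905882)
1/(Q + R(-116 - 14)) = 1/(905882 + (-116 - 14)) = 1/(905882 - 130) = 1/905752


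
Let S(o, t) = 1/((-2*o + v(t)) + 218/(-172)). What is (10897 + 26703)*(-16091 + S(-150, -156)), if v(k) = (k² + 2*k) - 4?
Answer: -1265348826244000/2091411 ≈ -6.0502e+8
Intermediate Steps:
v(k) = -4 + k² + 2*k
S(o, t) = 1/(-453/86 + t² - 2*o + 2*t) (S(o, t) = 1/((-2*o + (-4 + t² + 2*t)) + 218/(-172)) = 1/((-4 + t² - 2*o + 2*t) + 218*(-1/172)) = 1/((-4 + t² - 2*o + 2*t) - 109/86) = 1/(-453/86 + t² - 2*o + 2*t))
(10897 + 26703)*(-16091 + S(-150, -156)) = (10897 + 26703)*(-16091 + 86/(-453 - 172*(-150) + 86*(-156)² + 172*(-156))) = 37600*(-16091 + 86/(-453 + 25800 + 86*24336 - 26832)) = 37600*(-16091 + 86/(-453 + 25800 + 2092896 - 26832)) = 37600*(-16091 + 86/2091411) = 37600*(-33652894315/2091411) = -1265348826244000/2091411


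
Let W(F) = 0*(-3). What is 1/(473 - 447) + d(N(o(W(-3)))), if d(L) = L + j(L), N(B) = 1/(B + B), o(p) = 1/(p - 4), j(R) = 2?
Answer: 1/26 ≈ 0.038462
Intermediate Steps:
W(F) = 0
o(p) = 1/(-4 + p)
N(B) = 1/(2*B)
d(L) = 2 + L (d(L) = L + 2 = 2 + L)
1/(473 - 447) + d(N(o(W(-3)))) = 1/(473 - 447) + (2 + 1/(2*(1/(-4 + 0)))) = 1/26 + (2 + 1/(2*(1/(-4)))) = 1/26 + (2 + 1/(2*(-¼))) = 1/26 + (2 + (½)*(-4)) = 1/26 + (2 - 2) = 1/26 + 0 = 1/26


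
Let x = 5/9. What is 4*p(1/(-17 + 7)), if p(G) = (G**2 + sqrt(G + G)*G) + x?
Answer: 509/225 - 2*I*sqrt(5)/25 ≈ 2.2622 - 0.17889*I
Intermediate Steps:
x = 5/9 (x = 5*(1/9) = 5/9 ≈ 0.55556)
p(G) = 5/9 + G**2 + sqrt(2)*G**(3/2) (p(G) = (G**2 + sqrt(G + G)*G) + 5/9 = (G**2 + sqrt(2*G)*G) + 5/9 = (G**2 + (sqrt(2)*sqrt(G))*G) + 5/9 = (G**2 + sqrt(2)*G**(3/2)) + 5/9 = 5/9 + G**2 + sqrt(2)*G**(3/2))
4*p(1/(-17 + 7)) = 4*(5/9 + (1/(-17 + 7))**2 + sqrt(2)*(1/(-17 + 7))**(3/2)) = 4*(5/9 + (1/(-10))**2 + sqrt(2)*(1/(-10))**(3/2)) = 4*(5/9 + (-1/10)**2 + sqrt(2)*(-1/10)**(3/2)) = 4*(5/9 + 1/100 + sqrt(2)*(-I*sqrt(10)/100)) = 4*(5/9 + 1/100 - I*sqrt(5)/50) = 4*(509/900 - I*sqrt(5)/50) = 509/225 - 2*I*sqrt(5)/25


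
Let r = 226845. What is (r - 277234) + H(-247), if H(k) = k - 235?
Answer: -50871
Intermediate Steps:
H(k) = -235 + k
(r - 277234) + H(-247) = (226845 - 277234) + (-235 - 247) = -50389 - 482 = -50871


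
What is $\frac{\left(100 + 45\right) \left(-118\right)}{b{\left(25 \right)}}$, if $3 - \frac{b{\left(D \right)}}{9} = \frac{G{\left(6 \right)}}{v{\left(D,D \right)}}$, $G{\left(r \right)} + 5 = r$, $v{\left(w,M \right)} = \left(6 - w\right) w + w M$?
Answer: $- \frac{855500}{1347} \approx -635.12$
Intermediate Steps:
$v{\left(w,M \right)} = M w + w \left(6 - w\right)$ ($v{\left(w,M \right)} = w \left(6 - w\right) + M w = M w + w \left(6 - w\right)$)
$G{\left(r \right)} = -5 + r$
$b{\left(D \right)} = 27 - \frac{3}{2 D}$ ($b{\left(D \right)} = 27 - 9 \frac{-5 + 6}{D \left(6 + D - D\right)} = 27 - 9 \cdot 1 \frac{1}{D 6} = 27 - 9 \cdot 1 \frac{1}{6 D} = 27 - 9 \frac{1}{6 D} = 27 - \frac{3}{2 D}$)
$\frac{\left(100 + 45\right) \left(-118\right)}{b{\left(25 \right)}} = \frac{\left(100 + 45\right) \left(-118\right)}{27 - \frac{3}{2 \cdot 25}} = \frac{145 \left(-118\right)}{27 - \frac{3}{50}} = - \frac{17110}{27 - \frac{3}{50}} = - \frac{17110}{\frac{1347}{50}} = \left(-17110\right) \frac{50}{1347} = - \frac{855500}{1347}$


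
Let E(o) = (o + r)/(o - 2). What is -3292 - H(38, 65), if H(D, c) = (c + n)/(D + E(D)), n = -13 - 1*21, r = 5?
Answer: -4646128/1411 ≈ -3292.8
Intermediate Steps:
n = -34 (n = -13 - 21 = -34)
E(o) = (5 + o)/(-2 + o) (E(o) = (o + 5)/(o - 2) = (5 + o)/(-2 + o))
H(D, c) = (-34 + c)/(D + (5 + D)/(-2 + D)) (H(D, c) = (c - 34)/(D + (5 + D)/(-2 + D)) = (-34 + c)/(D + (5 + D)/(-2 + D)))
-3292 - H(38, 65) = -3292 - (-34 + 65)*(-2 + 38)/(5 + 38 + 38*(-2 + 38)) = -3292 - 31*36/(5 + 38 + 38*36) = -3292 - 31*36/(5 + 38 + 1368) = -3292 - 31*36/1411 = -3292 - 1*1116/1411 = -3292 - 1116/1411 = -4646128/1411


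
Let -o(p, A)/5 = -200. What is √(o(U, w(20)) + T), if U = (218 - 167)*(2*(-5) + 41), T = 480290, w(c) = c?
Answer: √481290 ≈ 693.75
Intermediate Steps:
U = 1581 (U = 51*(-10 + 41) = 51*31 = 1581)
o(p, A) = 1000 (o(p, A) = -5*(-200) = 1000)
√(o(U, w(20)) + T) = √(1000 + 480290) = √481290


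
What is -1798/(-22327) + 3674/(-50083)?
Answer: 729076/101654831 ≈ 0.0071721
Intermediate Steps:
-1798/(-22327) + 3674/(-50083) = -1798*(-1/22327) + 3674*(-1/50083) = 1798/22327 - 334/4553 = 729076/101654831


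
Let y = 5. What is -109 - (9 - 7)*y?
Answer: -119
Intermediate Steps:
-109 - (9 - 7)*y = -109 - (9 - 7)*5 = -109 - 2*5 = -109 - 1*10 = -109 - 10 = -119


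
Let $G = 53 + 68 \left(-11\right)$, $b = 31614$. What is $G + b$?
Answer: $30919$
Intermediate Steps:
$G = -695$ ($G = 53 - 748 = -695$)
$G + b = -695 + 31614 = 30919$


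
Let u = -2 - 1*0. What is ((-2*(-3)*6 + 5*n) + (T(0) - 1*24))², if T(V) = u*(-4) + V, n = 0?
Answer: 400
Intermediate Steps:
u = -2 (u = -2 + 0 = -2)
T(V) = 8 + V (T(V) = -2*(-4) + V = 8 + V)
((-2*(-3)*6 + 5*n) + (T(0) - 1*24))² = ((-2*(-3)*6 + 5*0) + ((8 + 0) - 1*24))² = ((6*6 + 0) + (8 - 24))² = ((36 + 0) - 16)² = (36 - 16)² = 20² = 400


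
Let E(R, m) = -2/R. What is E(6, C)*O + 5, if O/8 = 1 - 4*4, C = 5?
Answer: 45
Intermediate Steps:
O = -120 (O = 8*(1 - 4*4) = 8*(1 - 16) = 8*(-15) = -120)
E(6, C)*O + 5 = -2/6*(-120) + 5 = -2*⅙*(-120) + 5 = -⅓*(-120) + 5 = 40 + 5 = 45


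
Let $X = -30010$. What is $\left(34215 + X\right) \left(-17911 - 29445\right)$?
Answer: $-199131980$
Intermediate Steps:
$\left(34215 + X\right) \left(-17911 - 29445\right) = \left(34215 - 30010\right) \left(-17911 - 29445\right) = 4205 \left(-47356\right) = -199131980$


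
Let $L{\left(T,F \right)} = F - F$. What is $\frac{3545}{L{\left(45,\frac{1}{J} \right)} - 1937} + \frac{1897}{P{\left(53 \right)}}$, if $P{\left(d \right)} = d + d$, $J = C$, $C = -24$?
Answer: $\frac{3298719}{205322} \approx 16.066$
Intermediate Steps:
$J = -24$
$L{\left(T,F \right)} = 0$
$P{\left(d \right)} = 2 d$
$\frac{3545}{L{\left(45,\frac{1}{J} \right)} - 1937} + \frac{1897}{P{\left(53 \right)}} = \frac{3545}{0 - 1937} + \frac{1897}{2 \cdot 53} = \frac{3545}{0 - 1937} + \frac{1897}{106} = \frac{3545}{-1937} + 1897 \cdot \frac{1}{106} = 3545 \left(- \frac{1}{1937}\right) + \frac{1897}{106} = - \frac{3545}{1937} + \frac{1897}{106} = \frac{3298719}{205322}$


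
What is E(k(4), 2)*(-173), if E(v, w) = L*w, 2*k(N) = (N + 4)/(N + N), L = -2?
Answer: 692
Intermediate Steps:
k(N) = (4 + N)/(4*N) (k(N) = ((N + 4)/(N + N))/2 = ((4 + N)/((2*N)))/2 = ((4 + N)*(1/(2*N)))/2 = ((4 + N)/(2*N))/2 = (4 + N)/(4*N))
E(v, w) = -2*w
E(k(4), 2)*(-173) = -2*2*(-173) = -4*(-173) = 692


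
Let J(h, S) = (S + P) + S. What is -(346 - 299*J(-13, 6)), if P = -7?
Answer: 1149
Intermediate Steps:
J(h, S) = -7 + 2*S (J(h, S) = (S - 7) + S = (-7 + S) + S = -7 + 2*S)
-(346 - 299*J(-13, 6)) = -(346 - 299*(-7 + 2*6)) = -(346 - 299*(-7 + 12)) = -(346 - 299*5) = -(346 - 1495) = -1*(-1149) = 1149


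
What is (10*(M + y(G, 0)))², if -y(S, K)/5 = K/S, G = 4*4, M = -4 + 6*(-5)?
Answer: 115600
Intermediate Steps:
M = -34 (M = -4 - 30 = -34)
G = 16
y(S, K) = -5*K/S
(10*(M + y(G, 0)))² = (10*(-34 - 5*0/16))² = (10*(-34 - 5*0*1/16))² = (10*(-34 + 0))² = (10*(-34))² = (-340)² = 115600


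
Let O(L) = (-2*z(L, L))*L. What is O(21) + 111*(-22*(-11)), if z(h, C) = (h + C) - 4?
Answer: 25266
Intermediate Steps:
z(h, C) = -4 + C + h (z(h, C) = (C + h) - 4 = -4 + C + h)
O(L) = L*(8 - 4*L) (O(L) = (-2*(-4 + L + L))*L = (-2*(-4 + 2*L))*L = (8 - 4*L)*L = L*(8 - 4*L))
O(21) + 111*(-22*(-11)) = 4*21*(2 - 1*21) + 111*(-22*(-11)) = 4*21*(2 - 21) + 111*242 = 4*21*(-19) + 26862 = -1596 + 26862 = 25266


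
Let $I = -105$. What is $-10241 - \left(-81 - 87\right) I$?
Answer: $-27881$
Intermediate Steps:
$-10241 - \left(-81 - 87\right) I = -10241 - \left(-81 - 87\right) \left(-105\right) = -10241 - \left(-168\right) \left(-105\right) = -10241 - 17640 = -27881$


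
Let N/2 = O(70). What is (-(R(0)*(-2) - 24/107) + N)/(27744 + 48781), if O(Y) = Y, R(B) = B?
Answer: 15004/8188175 ≈ 0.0018324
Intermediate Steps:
N = 140 (N = 2*70 = 140)
(-(R(0)*(-2) - 24/107) + N)/(27744 + 48781) = (-(0*(-2) - 24/107) + 140)/(27744 + 48781) = (-(0 - 24*1/107) + 140)/76525 = (-(0 - 24/107) + 140)*(1/76525) = (-1*(-24/107) + 140)*(1/76525) = (24/107 + 140)*(1/76525) = (15004/107)*(1/76525) = 15004/8188175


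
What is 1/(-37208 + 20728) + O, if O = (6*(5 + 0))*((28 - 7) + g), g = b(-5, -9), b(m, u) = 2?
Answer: 11371199/16480 ≈ 690.00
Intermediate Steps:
g = 2
O = 690 (O = (6*(5 + 0))*((28 - 7) + 2) = (6*5)*(21 + 2) = 30*23 = 690)
1/(-37208 + 20728) + O = 1/(-37208 + 20728) + 690 = 1/(-16480) + 690 = -1/16480 + 690 = 11371199/16480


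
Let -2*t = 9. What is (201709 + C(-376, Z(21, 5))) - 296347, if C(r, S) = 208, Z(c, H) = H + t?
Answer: -94430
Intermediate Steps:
t = -9/2 (t = -1/2*9 = -9/2 ≈ -4.5000)
Z(c, H) = -9/2 + H (Z(c, H) = H - 9/2 = -9/2 + H)
(201709 + C(-376, Z(21, 5))) - 296347 = (201709 + 208) - 296347 = 201917 - 296347 = -94430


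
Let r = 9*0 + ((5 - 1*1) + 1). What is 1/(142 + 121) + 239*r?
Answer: 314286/263 ≈ 1195.0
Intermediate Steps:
r = 5 (r = 0 + ((5 - 1) + 1) = 0 + (4 + 1) = 0 + 5 = 5)
1/(142 + 121) + 239*r = 1/(142 + 121) + 239*5 = 1/263 + 1195 = 314286/263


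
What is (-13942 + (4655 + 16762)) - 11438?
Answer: -3963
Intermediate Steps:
(-13942 + (4655 + 16762)) - 11438 = (-13942 + 21417) - 11438 = 7475 - 11438 = -3963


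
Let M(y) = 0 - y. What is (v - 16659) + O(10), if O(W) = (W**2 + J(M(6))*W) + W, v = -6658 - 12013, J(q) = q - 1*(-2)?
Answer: -35260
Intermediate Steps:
M(y) = -y
J(q) = 2 + q (J(q) = q + 2 = 2 + q)
v = -18671
O(W) = W**2 - 3*W (O(W) = (W**2 + (2 - 1*6)*W) + W = (W**2 + (2 - 6)*W) + W = (W**2 - 4*W) + W = W**2 - 3*W)
(v - 16659) + O(10) = (-18671 - 16659) + 10*(-3 + 10) = -35330 + 10*7 = -35330 + 70 = -35260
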